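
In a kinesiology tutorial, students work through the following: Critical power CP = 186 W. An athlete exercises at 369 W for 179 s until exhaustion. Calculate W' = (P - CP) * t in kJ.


P - CP = 369 - 186 = 183 W
W' = 183 * 179 = 32757 J
= 32757 / 1000 = 32.757 kJ

32.757 kJ


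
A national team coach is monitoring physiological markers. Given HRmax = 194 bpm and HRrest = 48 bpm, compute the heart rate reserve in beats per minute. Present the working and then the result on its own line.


Heart rate reserve = maximum HR minus resting HR
HRR = 194 - 48 = 146 bpm

146 bpm


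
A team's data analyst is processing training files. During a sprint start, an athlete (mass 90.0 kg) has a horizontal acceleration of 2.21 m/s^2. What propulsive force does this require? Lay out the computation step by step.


Propulsive force = mass * acceleration
= 90.0 kg * 2.21 m/s^2
= 198.9 N

198.9 N


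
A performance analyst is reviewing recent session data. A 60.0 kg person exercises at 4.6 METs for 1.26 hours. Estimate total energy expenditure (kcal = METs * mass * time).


Energy = METs * mass(kg) * time(h)
= 4.6 * 60.0 * 1.26
= 347.76 kcal

347.76 kcal


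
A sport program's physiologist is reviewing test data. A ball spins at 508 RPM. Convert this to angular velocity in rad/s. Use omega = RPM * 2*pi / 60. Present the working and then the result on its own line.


omega = 508 * 2 * pi / 60
= 508 * 6.28318531 / 60
= 3191.858 / 60
= 53.198 rad/s

53.198 rad/s


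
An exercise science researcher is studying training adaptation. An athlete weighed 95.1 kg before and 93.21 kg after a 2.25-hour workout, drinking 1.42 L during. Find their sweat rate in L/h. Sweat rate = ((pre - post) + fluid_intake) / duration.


Body mass change = 1.89 kg
Total sweat loss = 1.89 + 1.42 = 3.31 L
Rate = 3.31 / 2.25 = 1.471 L/h

1.471 L/h


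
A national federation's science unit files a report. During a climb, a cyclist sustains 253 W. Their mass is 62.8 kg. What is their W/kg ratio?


Power-to-weight = 253 W / 62.8 kg
= 4.029 W/kg

4.029 W/kg


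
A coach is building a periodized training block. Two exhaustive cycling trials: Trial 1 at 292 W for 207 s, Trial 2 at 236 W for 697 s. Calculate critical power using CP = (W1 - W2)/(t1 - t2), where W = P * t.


W1 = 292 * 207 = 60444 J
W2 = 236 * 697 = 164492 J
CP = (60444 - 164492) / (207 - 697)
= -104048 / -490
= 212.34 W

212.34 W


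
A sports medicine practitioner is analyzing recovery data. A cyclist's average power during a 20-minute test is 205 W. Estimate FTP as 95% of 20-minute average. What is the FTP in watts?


FTP = 20-min power * 0.95
= 205 * 0.95
= 194.75 W

194.75 W


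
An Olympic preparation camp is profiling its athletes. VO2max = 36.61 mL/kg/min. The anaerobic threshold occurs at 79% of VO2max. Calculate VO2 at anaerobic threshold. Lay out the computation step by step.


AT fraction = 79 / 100 = 0.79
AT VO2 = 36.61 * 0.79
= 28.92 mL/kg/min

28.92 mL/kg/min


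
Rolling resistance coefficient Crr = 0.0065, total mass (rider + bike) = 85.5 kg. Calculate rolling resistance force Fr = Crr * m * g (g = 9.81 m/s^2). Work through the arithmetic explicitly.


Fr = Crr * m * g
= 0.0065 * 85.5 * 9.81
= 5.452 N

5.452 N


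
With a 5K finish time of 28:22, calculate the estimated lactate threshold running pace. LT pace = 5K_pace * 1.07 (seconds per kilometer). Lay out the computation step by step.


Race duration = 1702 s for 5 km
Average pace = 1702 / 5 = 340.4 s/km
LT pace = 340.4 * 1.07
= 364.23 s/km

364.23 s/km


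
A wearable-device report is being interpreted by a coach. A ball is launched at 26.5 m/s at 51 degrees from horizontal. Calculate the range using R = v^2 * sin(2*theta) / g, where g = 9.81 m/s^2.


sin(2 * 51) = sin(102) = 0.978148
v^2 = 26.5^2 = 702.25
R = 702.25 * 0.978148 / 9.81
= 70.021 m

70.021 m


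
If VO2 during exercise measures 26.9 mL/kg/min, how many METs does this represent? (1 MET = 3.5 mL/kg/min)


METs = VO2 / 3.5 = 26.9 / 3.5 = 7.69

7.69 METs


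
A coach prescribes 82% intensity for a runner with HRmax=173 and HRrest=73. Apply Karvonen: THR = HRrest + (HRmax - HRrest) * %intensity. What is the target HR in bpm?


Heart rate reserve = 173 - 73 = 100
Intensity fraction = 82 / 100 = 0.82
THR = 73 + 100 * 0.82 = 155.0 bpm

155.0 bpm


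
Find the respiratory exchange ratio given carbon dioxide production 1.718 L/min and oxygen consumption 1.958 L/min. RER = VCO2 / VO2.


VCO2 = 1.718 L/min
VO2 = 1.958 L/min
RER = 1.718 / 1.958 = 0.8774

0.8774


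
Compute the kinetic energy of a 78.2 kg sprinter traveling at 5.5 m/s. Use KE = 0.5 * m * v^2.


Velocity squared = 30.25
KE = 0.5 * 78.2 * 30.25 = 1182.78 J

1182.78 J


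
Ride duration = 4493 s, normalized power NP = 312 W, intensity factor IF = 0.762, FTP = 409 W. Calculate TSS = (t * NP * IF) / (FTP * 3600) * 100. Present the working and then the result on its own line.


Numerator = 4493 * 312 * 0.762 = 1068183.792
Denominator = 409 * 3600 = 1472400
TSS = 1068183.792 / 1472400 * 100
= 72.55

72.55 TSS


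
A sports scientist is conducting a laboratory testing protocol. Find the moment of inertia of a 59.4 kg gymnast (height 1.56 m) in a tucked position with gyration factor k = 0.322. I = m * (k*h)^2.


Radius of gyration = 0.322 * 1.56 = 0.50232 m
I = 59.4 * 0.50232^2
= 59.4 * 0.252325
= 14.988 kg*m^2

14.988 kg*m^2


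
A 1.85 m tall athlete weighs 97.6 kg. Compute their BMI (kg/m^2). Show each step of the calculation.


height^2 = 3.4225 m^2
BMI = 97.6 / 3.4225 = 28.52 kg/m^2

28.52 kg/m^2


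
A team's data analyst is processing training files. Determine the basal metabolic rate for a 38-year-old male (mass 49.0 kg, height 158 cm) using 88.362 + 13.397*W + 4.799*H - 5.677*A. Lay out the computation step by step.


BMR = 88.362 + 13.397*49.0 + 4.799*158 - 5.677*38
= 1287.33 kcal/day

1287.33 kcal/day


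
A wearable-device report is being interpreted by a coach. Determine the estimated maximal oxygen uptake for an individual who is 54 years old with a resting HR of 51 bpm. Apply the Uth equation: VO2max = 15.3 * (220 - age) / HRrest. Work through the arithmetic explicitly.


HRmax = 220 - 54 = 166
VO2max = 15.3 * (166 / 51)
= 15.3 * 3.2549
= 49.8 mL/kg/min

49.8 mL/kg/min


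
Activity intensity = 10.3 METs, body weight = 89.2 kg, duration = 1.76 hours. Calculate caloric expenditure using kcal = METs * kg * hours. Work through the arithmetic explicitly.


kcal = 10.3 * 89.2 * 1.76
= 918.76 * 1.76
= 1617.02 kcal

1617.02 kcal


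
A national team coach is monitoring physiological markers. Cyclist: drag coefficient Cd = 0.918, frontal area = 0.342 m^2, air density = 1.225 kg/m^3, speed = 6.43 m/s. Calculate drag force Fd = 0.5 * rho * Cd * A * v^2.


v^2 = 6.43^2 = 41.3449
Fd = 0.5 * 1.225 * 0.918 * 0.342 * 41.3449
= 7.951 N

7.951 N


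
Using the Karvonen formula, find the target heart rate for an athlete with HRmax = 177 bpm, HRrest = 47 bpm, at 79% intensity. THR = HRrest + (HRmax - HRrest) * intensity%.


HRR = 177 - 47 = 130
THR = 47 + 130 * 0.79
= 47 + 102.7
= 149.7 bpm

149.7 bpm


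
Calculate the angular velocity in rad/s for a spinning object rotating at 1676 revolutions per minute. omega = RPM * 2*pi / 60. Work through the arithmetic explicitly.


omega = RPM * 2*pi / 60
= 1676 * 6.28318531 / 60
= 175.51 rad/s

175.51 rad/s


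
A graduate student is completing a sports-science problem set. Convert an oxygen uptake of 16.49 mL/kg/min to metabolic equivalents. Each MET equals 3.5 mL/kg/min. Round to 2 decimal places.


One MET = 3.5 mL/kg/min
Number of METs = 16.49 / 3.5
= 4.71 METs

4.71 METs


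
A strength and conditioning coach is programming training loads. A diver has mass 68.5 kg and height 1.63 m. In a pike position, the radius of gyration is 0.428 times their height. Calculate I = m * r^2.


r = 0.428 * 1.63 = 0.69764 m
I = m * r^2 = 68.5 * 0.486702 = 33.339 kg*m^2

33.339 kg*m^2


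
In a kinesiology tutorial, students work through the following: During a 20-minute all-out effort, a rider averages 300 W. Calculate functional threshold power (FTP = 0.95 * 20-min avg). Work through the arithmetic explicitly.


FTP = 0.95 * 300
= 285.0 W

285.0 W


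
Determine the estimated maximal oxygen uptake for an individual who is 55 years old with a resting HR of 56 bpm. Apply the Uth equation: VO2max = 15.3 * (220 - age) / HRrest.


HRmax = 220 - 55 = 165
VO2max = 15.3 * (165 / 56)
= 15.3 * 2.9464
= 45.08 mL/kg/min

45.08 mL/kg/min


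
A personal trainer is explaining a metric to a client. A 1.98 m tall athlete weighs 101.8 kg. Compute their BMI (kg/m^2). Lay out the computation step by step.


height^2 = 3.9204 m^2
BMI = 101.8 / 3.9204 = 25.97 kg/m^2

25.97 kg/m^2


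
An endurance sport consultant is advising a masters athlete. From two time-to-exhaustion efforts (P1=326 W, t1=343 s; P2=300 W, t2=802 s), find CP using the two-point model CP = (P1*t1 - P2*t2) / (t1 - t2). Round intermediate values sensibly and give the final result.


Work in trial 1 = 111818 J
Work in trial 2 = 240600 J
Delta work = -128782 J
Delta time = -459 s
CP = -128782 / -459 = 280.57 W

280.57 W


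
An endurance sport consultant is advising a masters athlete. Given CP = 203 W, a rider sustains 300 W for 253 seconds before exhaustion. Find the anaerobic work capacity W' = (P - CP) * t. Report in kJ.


Excess power = 300 - 203 = 97 W
Work above CP = 97 * 253 = 24541 J
W' = 24.541 kJ

24.541 kJ


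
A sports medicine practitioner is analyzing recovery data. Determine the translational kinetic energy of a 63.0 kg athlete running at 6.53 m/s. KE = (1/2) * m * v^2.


KE = 0.5 * m * v^2
= 0.5 * 63.0 * 6.53^2
= 0.5 * 63.0 * 42.6409
= 1343.19 J

1343.19 J


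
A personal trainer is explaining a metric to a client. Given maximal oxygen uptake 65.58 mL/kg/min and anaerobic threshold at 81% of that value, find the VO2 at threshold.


Percentage as decimal = 0.81
VO2 at AT = 65.58 * 0.81 = 53.12 mL/kg/min

53.12 mL/kg/min


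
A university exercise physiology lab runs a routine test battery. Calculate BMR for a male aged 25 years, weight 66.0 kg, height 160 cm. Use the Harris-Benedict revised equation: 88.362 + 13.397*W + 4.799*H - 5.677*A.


Substituting values:
W term = 13.397 * 66.0 = 884.202
H term = 4.799 * 160 = 767.84
A term = 5.677 * 25 = 141.925
BMR = 1598.48 kcal/day

1598.48 kcal/day


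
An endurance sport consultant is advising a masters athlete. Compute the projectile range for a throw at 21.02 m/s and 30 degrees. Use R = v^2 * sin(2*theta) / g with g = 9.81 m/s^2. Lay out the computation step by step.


Two times the angle = 60 degrees
sin(60) = 0.866025
R = 441.8404 * 0.866025 / 9.81 = 39.006 m

39.006 m


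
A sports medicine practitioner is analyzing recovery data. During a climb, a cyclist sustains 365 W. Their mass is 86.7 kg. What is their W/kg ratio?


Power-to-weight = 365 W / 86.7 kg
= 4.21 W/kg

4.21 W/kg


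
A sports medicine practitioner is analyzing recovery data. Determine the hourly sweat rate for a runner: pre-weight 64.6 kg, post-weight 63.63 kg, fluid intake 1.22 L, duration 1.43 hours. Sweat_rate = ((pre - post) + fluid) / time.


Mass lost = 64.6 - 63.63 = 0.97 kg
Add fluid consumed: 0.97 + 1.22 = 2.19 L total sweat
Sweat rate = 2.19 / 1.43 = 1.531 L/h

1.531 L/h


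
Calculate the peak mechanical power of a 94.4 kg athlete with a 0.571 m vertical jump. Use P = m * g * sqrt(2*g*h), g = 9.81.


First, sqrt(2gh) = sqrt(2 * 9.81 * 0.571)
= sqrt(11.20302) = 3.347091 m/s
Power = 94.4 * 9.81 * 3.347091 = 3099.62 W

3099.62 W


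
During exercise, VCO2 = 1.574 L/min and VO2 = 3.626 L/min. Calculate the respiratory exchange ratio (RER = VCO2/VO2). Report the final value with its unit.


RER = VCO2 / VO2
= 1.574 / 3.626
= 0.4341

0.4341


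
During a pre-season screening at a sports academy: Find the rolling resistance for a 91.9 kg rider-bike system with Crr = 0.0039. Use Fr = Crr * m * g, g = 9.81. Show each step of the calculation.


m * g = 91.9 * 9.81 = 901.539 N
Fr = 0.0039 * 901.539 = 3.516 N

3.516 N


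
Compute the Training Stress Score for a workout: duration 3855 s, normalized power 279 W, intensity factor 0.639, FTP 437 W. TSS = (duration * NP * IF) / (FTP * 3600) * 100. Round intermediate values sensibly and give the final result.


Product = 3855 * 279 * 0.639 = 687273.255
Base = 437 * 3600 = 1573200
TSS = 687273.255 / 1573200 * 100 = 43.69

43.69 TSS


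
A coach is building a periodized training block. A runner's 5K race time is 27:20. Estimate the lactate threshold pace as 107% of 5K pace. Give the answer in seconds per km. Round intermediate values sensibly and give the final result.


Total race time = 27*60 + 20 = 1640 seconds
5K pace = 1640 / 5 = 328.0 sec/km
LT pace = 328.0 * 1.07 = 350.96 sec/km

350.96 s/km


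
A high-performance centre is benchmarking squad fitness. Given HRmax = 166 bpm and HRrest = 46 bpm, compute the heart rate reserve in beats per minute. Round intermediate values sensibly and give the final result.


Heart rate reserve = maximum HR minus resting HR
HRR = 166 - 46 = 120 bpm

120 bpm


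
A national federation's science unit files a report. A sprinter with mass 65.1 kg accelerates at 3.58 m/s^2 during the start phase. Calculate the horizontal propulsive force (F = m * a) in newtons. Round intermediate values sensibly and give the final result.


F = m * a
= 65.1 * 3.58
= 233.06 N

233.06 N


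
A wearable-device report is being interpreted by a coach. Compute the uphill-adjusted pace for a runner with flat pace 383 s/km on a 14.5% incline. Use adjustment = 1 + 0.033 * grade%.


Adjustment factor = 1 + 0.033 * 14.5 = 1.4785
Grade-adjusted pace = 383 * 1.4785 = 566.27 s/km

566.27 s/km


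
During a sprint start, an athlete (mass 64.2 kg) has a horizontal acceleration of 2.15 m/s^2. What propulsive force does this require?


Propulsive force = mass * acceleration
= 64.2 kg * 2.15 m/s^2
= 138.03 N

138.03 N


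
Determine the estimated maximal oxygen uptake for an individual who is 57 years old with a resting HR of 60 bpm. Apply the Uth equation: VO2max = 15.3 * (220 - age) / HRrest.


HRmax = 220 - 57 = 163
VO2max = 15.3 * (163 / 60)
= 15.3 * 2.7167
= 41.57 mL/kg/min

41.57 mL/kg/min


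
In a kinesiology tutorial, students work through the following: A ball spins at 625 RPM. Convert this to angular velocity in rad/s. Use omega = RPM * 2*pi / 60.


omega = 625 * 2 * pi / 60
= 625 * 6.28318531 / 60
= 3926.991 / 60
= 65.45 rad/s

65.45 rad/s


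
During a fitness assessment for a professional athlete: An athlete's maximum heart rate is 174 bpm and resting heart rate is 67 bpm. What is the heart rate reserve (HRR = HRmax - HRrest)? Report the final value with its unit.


HRR = HRmax - HRrest
= 174 - 67
= 107 bpm

107 bpm


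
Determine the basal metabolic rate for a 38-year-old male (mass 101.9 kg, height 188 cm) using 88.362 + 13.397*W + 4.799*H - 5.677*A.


BMR = 88.362 + 13.397*101.9 + 4.799*188 - 5.677*38
= 2140.0 kcal/day

2140.0 kcal/day


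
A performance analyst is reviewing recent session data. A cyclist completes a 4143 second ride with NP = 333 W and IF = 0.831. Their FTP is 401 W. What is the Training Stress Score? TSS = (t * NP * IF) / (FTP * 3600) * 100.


t * NP * IF = 4143 * 333 * 0.831 = 1146463.389
FTP * 3600 = 1443600
TSS = (1146463.389 / 1443600) * 100 = 79.42

79.42 TSS


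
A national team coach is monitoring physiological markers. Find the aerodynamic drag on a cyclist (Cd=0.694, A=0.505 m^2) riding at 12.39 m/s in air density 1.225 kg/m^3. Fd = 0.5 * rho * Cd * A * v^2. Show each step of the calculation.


Fd = 0.5 * 1.225 * 0.694 * 0.505 * 12.39^2
= 0.5 * 1.225 * 0.694 * 0.505 * 153.5121
= 32.953 N

32.953 N


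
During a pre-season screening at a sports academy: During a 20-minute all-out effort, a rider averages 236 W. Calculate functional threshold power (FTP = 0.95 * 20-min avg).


FTP = 0.95 * 236
= 224.2 W

224.2 W


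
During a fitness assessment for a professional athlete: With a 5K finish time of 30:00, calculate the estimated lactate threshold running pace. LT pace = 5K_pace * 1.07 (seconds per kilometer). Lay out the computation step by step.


Race duration = 1800 s for 5 km
Average pace = 1800 / 5 = 360.0 s/km
LT pace = 360.0 * 1.07
= 385.2 s/km

385.2 s/km


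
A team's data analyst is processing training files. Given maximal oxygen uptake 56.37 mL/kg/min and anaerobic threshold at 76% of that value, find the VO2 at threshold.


Percentage as decimal = 0.76
VO2 at AT = 56.37 * 0.76 = 42.84 mL/kg/min

42.84 mL/kg/min


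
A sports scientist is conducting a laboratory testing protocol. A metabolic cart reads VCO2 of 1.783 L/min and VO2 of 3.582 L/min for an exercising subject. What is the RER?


RER = VCO2 / VO2 = 1.783 / 3.582 = 0.4978

0.4978


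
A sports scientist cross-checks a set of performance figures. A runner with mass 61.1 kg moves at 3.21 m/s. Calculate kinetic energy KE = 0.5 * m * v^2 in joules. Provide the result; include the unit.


v^2 = 3.21^2 = 10.3041
KE = 0.5 * 61.1 * 10.3041
= 314.79 J

314.79 J


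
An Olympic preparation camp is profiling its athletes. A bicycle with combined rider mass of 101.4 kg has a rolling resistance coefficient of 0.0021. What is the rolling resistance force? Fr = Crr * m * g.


Fr = 0.0021 * 101.4 * 9.81
= 0.21294 * 9.81
= 2.089 N

2.089 N


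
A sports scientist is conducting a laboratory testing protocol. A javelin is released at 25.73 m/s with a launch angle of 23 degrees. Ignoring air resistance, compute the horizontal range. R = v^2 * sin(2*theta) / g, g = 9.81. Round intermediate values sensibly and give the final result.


Launch speed squared = 662.0329
sin(2 * 23 deg) = 0.71934
Range = 662.0329 * 0.71934 / 9.81
= 48.545 m

48.545 m


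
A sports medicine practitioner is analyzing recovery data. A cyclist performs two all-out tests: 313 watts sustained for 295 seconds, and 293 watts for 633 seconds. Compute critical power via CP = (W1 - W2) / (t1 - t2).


W1 = P1 * t1 = 313 * 295 = 92335 J
W2 = P2 * t2 = 293 * 633 = 185469 J
CP = (92335 - 185469) / (295 - 633)
= 275.54 W

275.54 W


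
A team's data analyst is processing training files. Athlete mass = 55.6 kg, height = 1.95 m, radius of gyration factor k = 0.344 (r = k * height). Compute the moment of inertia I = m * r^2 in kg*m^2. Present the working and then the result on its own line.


r = k * height = 0.344 * 1.95 = 0.6708 m
r^2 = 0.6708^2 = 0.449973
I = 55.6 * 0.449973 = 25.018 kg*m^2

25.018 kg*m^2


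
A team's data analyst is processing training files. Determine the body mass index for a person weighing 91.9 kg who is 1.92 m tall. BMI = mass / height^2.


BMI = mass / height^2
= 91.9 / 1.92^2
= 91.9 / 3.6864
= 24.93 kg/m^2

24.93 kg/m^2


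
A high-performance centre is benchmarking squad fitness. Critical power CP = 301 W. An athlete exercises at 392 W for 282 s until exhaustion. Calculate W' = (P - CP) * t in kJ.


P - CP = 392 - 301 = 91 W
W' = 91 * 282 = 25662 J
= 25662 / 1000 = 25.662 kJ

25.662 kJ


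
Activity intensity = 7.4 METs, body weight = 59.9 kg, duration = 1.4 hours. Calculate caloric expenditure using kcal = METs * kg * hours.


kcal = 7.4 * 59.9 * 1.4
= 443.26 * 1.4
= 620.56 kcal

620.56 kcal


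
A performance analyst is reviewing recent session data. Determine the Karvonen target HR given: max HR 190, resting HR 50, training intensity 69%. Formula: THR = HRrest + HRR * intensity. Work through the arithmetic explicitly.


HRR = HRmax - HRrest = 190 - 50 = 140
THR = 50 + 140 * 0.69
= 146.6 bpm

146.6 bpm


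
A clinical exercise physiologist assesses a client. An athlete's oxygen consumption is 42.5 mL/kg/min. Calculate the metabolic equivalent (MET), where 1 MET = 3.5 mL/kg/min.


MET = VO2 / 3.5
= 42.5 / 3.5
= 12.14 METs

12.14 METs


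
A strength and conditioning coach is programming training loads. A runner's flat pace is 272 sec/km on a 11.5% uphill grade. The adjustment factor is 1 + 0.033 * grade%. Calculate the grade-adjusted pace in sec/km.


Factor = 1 + 0.033 * 11.5 = 1.3795
Adjusted pace = 272 * 1.3795
= 375.22 sec/km

375.22 s/km


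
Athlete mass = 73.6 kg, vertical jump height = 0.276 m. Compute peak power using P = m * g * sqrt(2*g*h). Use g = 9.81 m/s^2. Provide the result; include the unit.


sqrt(2 * 9.81 * 0.276) = sqrt(5.41512) = 2.327041 m/s
P = 73.6 * 9.81 * 2.327041
= 1680.16 W

1680.16 W


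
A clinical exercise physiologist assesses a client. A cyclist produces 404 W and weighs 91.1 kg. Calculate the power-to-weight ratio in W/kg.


P/W = power / mass
= 404 / 91.1
= 4.435 W/kg

4.435 W/kg


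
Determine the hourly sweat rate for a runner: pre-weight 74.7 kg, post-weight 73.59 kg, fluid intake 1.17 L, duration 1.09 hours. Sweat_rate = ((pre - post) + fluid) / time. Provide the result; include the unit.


Mass lost = 74.7 - 73.59 = 1.11 kg
Add fluid consumed: 1.11 + 1.17 = 2.28 L total sweat
Sweat rate = 2.28 / 1.09 = 2.092 L/h

2.092 L/h


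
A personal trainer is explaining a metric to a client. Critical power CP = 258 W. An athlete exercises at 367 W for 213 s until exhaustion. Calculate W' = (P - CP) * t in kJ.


P - CP = 367 - 258 = 109 W
W' = 109 * 213 = 23217 J
= 23217 / 1000 = 23.217 kJ

23.217 kJ


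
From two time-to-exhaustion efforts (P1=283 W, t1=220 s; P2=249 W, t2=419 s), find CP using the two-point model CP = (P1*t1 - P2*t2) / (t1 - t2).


Work in trial 1 = 62260 J
Work in trial 2 = 104331 J
Delta work = -42071 J
Delta time = -199 s
CP = -42071 / -199 = 211.41 W

211.41 W


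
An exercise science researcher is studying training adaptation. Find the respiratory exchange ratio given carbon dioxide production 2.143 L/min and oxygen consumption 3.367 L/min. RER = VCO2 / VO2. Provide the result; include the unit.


VCO2 = 2.143 L/min
VO2 = 3.367 L/min
RER = 2.143 / 3.367 = 0.6365

0.6365


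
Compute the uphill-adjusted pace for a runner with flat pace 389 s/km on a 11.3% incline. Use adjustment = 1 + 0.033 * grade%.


Adjustment factor = 1 + 0.033 * 11.3 = 1.3729
Grade-adjusted pace = 389 * 1.3729 = 534.06 s/km

534.06 s/km


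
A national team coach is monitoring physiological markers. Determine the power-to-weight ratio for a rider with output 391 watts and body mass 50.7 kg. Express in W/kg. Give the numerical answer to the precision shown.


P/W = 391 / 50.7 = 7.712 W/kg

7.712 W/kg


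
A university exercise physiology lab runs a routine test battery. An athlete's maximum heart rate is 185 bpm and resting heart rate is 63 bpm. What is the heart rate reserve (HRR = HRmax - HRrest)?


HRR = HRmax - HRrest
= 185 - 63
= 122 bpm

122 bpm


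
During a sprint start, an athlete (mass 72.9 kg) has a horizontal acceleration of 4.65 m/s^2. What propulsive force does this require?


Propulsive force = mass * acceleration
= 72.9 kg * 4.65 m/s^2
= 338.99 N

338.99 N


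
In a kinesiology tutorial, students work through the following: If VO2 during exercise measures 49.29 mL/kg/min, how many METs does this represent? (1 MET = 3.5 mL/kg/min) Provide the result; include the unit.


METs = VO2 / 3.5 = 49.29 / 3.5 = 14.08

14.08 METs


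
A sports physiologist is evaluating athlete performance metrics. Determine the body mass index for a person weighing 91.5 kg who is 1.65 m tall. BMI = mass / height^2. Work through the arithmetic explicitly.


BMI = mass / height^2
= 91.5 / 1.65^2
= 91.5 / 2.7225
= 33.61 kg/m^2

33.61 kg/m^2


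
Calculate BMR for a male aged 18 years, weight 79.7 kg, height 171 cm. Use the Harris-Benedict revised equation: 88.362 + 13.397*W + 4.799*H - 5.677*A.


Substituting values:
W term = 13.397 * 79.7 = 1067.7409
H term = 4.799 * 171 = 820.629
A term = 5.677 * 18 = 102.186
BMR = 1874.55 kcal/day

1874.55 kcal/day


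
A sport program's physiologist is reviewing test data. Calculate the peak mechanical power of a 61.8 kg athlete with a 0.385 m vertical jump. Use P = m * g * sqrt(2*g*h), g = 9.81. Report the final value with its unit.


First, sqrt(2gh) = sqrt(2 * 9.81 * 0.385)
= sqrt(7.5537) = 2.7484 m/s
Power = 61.8 * 9.81 * 2.7484 = 1666.24 W

1666.24 W


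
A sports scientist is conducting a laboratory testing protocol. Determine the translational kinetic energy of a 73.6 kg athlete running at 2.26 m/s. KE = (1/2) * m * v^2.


KE = 0.5 * m * v^2
= 0.5 * 73.6 * 2.26^2
= 0.5 * 73.6 * 5.1076
= 187.96 J

187.96 J


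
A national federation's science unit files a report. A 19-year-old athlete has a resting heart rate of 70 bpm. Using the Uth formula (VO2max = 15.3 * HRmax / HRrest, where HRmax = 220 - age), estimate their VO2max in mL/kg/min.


HRmax = 220 - 19 = 201 bpm
Ratio = HRmax / HRrest = 201 / 70 = 2.8714
VO2max = 15.3 * 2.8714 = 43.93 mL/kg/min

43.93 mL/kg/min


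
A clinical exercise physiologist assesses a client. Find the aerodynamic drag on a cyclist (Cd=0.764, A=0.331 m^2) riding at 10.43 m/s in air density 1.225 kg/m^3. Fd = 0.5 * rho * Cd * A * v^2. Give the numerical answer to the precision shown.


Fd = 0.5 * 1.225 * 0.764 * 0.331 * 10.43^2
= 0.5 * 1.225 * 0.764 * 0.331 * 108.7849
= 16.85 N

16.85 N


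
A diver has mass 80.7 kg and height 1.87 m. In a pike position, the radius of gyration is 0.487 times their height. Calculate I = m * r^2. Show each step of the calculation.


r = 0.487 * 1.87 = 0.91069 m
I = m * r^2 = 80.7 * 0.829356 = 66.929 kg*m^2

66.929 kg*m^2


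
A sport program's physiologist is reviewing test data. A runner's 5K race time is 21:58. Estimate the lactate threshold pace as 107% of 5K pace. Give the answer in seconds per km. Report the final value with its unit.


Total race time = 21*60 + 58 = 1318 seconds
5K pace = 1318 / 5 = 263.6 sec/km
LT pace = 263.6 * 1.07 = 282.05 sec/km

282.05 s/km


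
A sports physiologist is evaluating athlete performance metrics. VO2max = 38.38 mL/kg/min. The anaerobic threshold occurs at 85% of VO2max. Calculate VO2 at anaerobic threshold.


AT fraction = 85 / 100 = 0.85
AT VO2 = 38.38 * 0.85
= 32.62 mL/kg/min

32.62 mL/kg/min


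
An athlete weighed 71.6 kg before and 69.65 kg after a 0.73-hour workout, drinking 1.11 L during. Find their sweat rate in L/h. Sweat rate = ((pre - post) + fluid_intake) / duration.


Body mass change = 1.95 kg
Total sweat loss = 1.95 + 1.11 = 3.06 L
Rate = 3.06 / 0.73 = 4.192 L/h

4.192 L/h


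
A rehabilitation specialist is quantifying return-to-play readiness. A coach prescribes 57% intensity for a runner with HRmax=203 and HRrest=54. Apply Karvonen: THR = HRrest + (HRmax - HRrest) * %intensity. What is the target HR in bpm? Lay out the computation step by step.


Heart rate reserve = 203 - 54 = 149
Intensity fraction = 57 / 100 = 0.57
THR = 54 + 149 * 0.57 = 138.93 bpm

138.93 bpm


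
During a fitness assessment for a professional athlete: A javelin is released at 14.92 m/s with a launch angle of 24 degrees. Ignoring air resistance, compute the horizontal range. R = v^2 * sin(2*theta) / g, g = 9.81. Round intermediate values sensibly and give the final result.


Launch speed squared = 222.6064
sin(2 * 24 deg) = 0.743145
Range = 222.6064 * 0.743145 / 9.81
= 16.863 m

16.863 m


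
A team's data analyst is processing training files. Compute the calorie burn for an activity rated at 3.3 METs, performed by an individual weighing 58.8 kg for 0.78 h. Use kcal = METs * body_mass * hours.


Product of METs and mass = 3.3 * 58.8 = 194.04
Total kcal = 194.04 * 0.78 = 151.35 kcal

151.35 kcal


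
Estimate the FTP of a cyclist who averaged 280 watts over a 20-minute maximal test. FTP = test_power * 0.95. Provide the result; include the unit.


FTP = 280 * 0.95 = 266.0 W

266.0 W


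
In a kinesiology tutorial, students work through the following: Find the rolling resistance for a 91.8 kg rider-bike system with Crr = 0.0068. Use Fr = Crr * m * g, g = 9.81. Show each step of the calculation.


m * g = 91.8 * 9.81 = 900.558 N
Fr = 0.0068 * 900.558 = 6.124 N

6.124 N


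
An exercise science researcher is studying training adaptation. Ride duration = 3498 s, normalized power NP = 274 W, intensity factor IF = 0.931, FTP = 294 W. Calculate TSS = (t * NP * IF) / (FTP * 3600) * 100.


Numerator = 3498 * 274 * 0.931 = 892318.812
Denominator = 294 * 3600 = 1058400
TSS = 892318.812 / 1058400 * 100
= 84.31

84.31 TSS


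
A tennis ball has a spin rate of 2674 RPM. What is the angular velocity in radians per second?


Convert RPM to rad/s: multiply by 2*pi and divide by 60
omega = 2674 * 2 * pi / 60
= 280.021 rad/s

280.021 rad/s


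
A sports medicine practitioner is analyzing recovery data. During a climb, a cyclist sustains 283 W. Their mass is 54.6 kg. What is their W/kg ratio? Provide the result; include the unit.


Power-to-weight = 283 W / 54.6 kg
= 5.183 W/kg

5.183 W/kg


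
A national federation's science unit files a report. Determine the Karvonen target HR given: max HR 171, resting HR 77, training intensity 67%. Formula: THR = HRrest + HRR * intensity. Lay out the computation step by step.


HRR = HRmax - HRrest = 171 - 77 = 94
THR = 77 + 94 * 0.67
= 139.98 bpm

139.98 bpm


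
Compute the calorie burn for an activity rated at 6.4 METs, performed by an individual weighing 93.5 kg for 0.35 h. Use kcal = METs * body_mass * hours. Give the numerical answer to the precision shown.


Product of METs and mass = 6.4 * 93.5 = 598.4
Total kcal = 598.4 * 0.35 = 209.44 kcal

209.44 kcal


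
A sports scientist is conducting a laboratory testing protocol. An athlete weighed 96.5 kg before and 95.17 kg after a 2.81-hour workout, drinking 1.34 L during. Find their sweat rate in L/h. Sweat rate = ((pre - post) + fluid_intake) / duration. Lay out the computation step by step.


Body mass change = 1.33 kg
Total sweat loss = 1.33 + 1.34 = 2.67 L
Rate = 2.67 / 2.81 = 0.95 L/h

0.95 L/h


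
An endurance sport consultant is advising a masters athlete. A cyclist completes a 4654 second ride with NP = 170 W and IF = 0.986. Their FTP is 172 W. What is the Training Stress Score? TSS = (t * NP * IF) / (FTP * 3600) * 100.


t * NP * IF = 4654 * 170 * 0.986 = 780103.48
FTP * 3600 = 619200
TSS = (780103.48 / 619200) * 100 = 125.99

125.99 TSS


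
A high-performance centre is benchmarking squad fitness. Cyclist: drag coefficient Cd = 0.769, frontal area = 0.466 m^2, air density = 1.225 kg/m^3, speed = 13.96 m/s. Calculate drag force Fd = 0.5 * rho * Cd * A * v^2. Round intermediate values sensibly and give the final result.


v^2 = 13.96^2 = 194.8816
Fd = 0.5 * 1.225 * 0.769 * 0.466 * 194.8816
= 42.775 N

42.775 N


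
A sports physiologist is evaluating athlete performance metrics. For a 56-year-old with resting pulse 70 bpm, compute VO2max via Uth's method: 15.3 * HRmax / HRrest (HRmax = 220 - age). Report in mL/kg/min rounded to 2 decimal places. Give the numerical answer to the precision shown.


Step 1: HRmax = 220 - 56 = 164 bpm
Step 2: Ratio = 164 / 70 = 2.3429
Step 3: VO2max = 15.3 * 2.3429 = 35.85 mL/kg/min

35.85 mL/kg/min


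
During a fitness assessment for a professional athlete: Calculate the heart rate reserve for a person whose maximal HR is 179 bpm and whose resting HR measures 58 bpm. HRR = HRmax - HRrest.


HRmax = 179 bpm
HRrest = 58 bpm
HRR = 179 - 58 = 121 bpm

121 bpm


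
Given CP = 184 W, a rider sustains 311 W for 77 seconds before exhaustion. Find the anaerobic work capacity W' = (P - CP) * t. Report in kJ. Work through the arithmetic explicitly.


Excess power = 311 - 184 = 127 W
Work above CP = 127 * 77 = 9779 J
W' = 9.779 kJ

9.779 kJ


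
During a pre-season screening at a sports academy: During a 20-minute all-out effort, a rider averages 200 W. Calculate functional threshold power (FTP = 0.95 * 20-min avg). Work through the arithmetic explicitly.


FTP = 0.95 * 200
= 190.0 W

190.0 W


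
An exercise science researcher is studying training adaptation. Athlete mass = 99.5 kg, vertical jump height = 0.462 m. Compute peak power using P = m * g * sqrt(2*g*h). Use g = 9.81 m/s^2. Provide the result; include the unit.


sqrt(2 * 9.81 * 0.462) = sqrt(9.06444) = 3.010721 m/s
P = 99.5 * 9.81 * 3.010721
= 2938.75 W

2938.75 W


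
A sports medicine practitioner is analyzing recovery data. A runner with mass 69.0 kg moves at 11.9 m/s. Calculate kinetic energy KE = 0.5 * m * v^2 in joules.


v^2 = 11.9^2 = 141.61
KE = 0.5 * 69.0 * 141.61
= 4885.55 J

4885.55 J


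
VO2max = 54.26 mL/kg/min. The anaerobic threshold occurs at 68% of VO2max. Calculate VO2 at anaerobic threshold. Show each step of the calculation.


AT fraction = 68 / 100 = 0.68
AT VO2 = 54.26 * 0.68
= 36.9 mL/kg/min

36.9 mL/kg/min


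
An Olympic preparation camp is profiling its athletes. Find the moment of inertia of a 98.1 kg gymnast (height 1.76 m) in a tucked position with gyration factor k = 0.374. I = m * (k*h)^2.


Radius of gyration = 0.374 * 1.76 = 0.65824 m
I = 98.1 * 0.65824^2
= 98.1 * 0.43328
= 42.505 kg*m^2

42.505 kg*m^2


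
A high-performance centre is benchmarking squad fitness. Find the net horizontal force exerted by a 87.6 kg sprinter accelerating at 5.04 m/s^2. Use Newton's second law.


Newton's second law: F = m * a
F = 87.6 * 5.04 = 441.5 N

441.5 N


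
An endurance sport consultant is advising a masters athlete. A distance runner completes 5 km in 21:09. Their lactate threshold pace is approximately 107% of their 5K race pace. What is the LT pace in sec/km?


Convert to seconds: 21 min 9 s = 1269 s
Pace per km = 1269 / 5 = 253.8 s/km
LT pace = 253.8 * 1.07 = 271.57 s/km

271.57 s/km


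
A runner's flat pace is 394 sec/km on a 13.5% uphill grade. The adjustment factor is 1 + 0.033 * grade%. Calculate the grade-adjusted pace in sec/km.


Factor = 1 + 0.033 * 13.5 = 1.4455
Adjusted pace = 394 * 1.4455
= 569.53 sec/km

569.53 s/km


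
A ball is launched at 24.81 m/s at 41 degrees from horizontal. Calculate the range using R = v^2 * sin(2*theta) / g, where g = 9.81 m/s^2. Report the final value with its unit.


sin(2 * 41) = sin(82) = 0.990268
v^2 = 24.81^2 = 615.5361
R = 615.5361 * 0.990268 / 9.81
= 62.135 m

62.135 m


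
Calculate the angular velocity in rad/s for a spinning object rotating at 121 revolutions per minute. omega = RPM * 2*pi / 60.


omega = RPM * 2*pi / 60
= 121 * 6.28318531 / 60
= 12.671 rad/s

12.671 rad/s


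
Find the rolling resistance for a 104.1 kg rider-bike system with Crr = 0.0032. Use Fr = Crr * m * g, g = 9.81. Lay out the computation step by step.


m * g = 104.1 * 9.81 = 1021.221 N
Fr = 0.0032 * 1021.221 = 3.268 N

3.268 N


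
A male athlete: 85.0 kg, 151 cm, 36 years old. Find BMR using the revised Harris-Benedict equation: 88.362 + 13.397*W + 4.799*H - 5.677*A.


Intercept = 88.362
Weight contribution = 13.397 * 85.0 = 1138.745
Height contribution = 4.799 * 151 = 724.649
Age contribution = 5.677 * 36 = 204.372
BMR = 88.362 + 1138.745 + 724.649 - 204.372
= 1747.38 kcal/day

1747.38 kcal/day


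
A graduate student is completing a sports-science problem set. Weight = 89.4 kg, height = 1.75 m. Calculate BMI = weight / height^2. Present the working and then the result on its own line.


height^2 = 1.75^2 = 3.0625
BMI = 89.4 / 3.0625 = 29.19 kg/m^2

29.19 kg/m^2


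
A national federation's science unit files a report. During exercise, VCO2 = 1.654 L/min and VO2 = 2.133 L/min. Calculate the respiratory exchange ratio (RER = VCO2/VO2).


RER = VCO2 / VO2
= 1.654 / 2.133
= 0.7754

0.7754


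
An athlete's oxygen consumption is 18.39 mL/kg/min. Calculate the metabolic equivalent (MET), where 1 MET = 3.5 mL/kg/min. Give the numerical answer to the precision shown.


MET = VO2 / 3.5
= 18.39 / 3.5
= 5.25 METs

5.25 METs


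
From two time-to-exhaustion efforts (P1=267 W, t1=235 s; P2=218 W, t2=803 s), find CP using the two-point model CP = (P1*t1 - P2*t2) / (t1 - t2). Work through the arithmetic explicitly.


Work in trial 1 = 62745 J
Work in trial 2 = 175054 J
Delta work = -112309 J
Delta time = -568 s
CP = -112309 / -568 = 197.73 W

197.73 W


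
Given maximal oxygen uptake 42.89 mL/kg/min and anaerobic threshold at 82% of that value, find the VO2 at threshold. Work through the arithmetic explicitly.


Percentage as decimal = 0.82
VO2 at AT = 42.89 * 0.82 = 35.17 mL/kg/min

35.17 mL/kg/min


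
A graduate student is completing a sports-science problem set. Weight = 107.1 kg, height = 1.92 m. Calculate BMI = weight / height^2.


height^2 = 1.92^2 = 3.6864
BMI = 107.1 / 3.6864 = 29.05 kg/m^2

29.05 kg/m^2


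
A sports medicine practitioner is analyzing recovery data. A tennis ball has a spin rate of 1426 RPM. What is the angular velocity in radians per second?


Convert RPM to rad/s: multiply by 2*pi and divide by 60
omega = 1426 * 2 * pi / 60
= 149.33 rad/s

149.33 rad/s


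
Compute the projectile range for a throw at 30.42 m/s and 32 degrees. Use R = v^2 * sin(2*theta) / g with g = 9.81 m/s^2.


Two times the angle = 64 degrees
sin(64) = 0.898794
R = 925.3764 * 0.898794 / 9.81 = 84.783 m

84.783 m


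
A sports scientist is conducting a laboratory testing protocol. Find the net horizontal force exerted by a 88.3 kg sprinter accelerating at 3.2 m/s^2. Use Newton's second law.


Newton's second law: F = m * a
F = 88.3 * 3.2 = 282.56 N

282.56 N


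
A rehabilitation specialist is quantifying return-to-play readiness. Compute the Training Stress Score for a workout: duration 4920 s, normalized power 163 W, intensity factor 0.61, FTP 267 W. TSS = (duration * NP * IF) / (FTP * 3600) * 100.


Product = 4920 * 163 * 0.61 = 489195.6
Base = 267 * 3600 = 961200
TSS = 489195.6 / 961200 * 100 = 50.89

50.89 TSS


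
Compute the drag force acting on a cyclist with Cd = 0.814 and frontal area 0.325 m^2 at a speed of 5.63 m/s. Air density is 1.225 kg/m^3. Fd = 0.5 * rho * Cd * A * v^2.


Step 1: v^2 = 31.6969
Step 2: Fd = 0.5 * 1.225 * 0.814 * 0.325 * 31.6969
= 5.136 N

5.136 N


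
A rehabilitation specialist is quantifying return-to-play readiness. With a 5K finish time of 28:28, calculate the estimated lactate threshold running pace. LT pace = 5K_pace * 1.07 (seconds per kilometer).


Race duration = 1708 s for 5 km
Average pace = 1708 / 5 = 341.6 s/km
LT pace = 341.6 * 1.07
= 365.51 s/km

365.51 s/km


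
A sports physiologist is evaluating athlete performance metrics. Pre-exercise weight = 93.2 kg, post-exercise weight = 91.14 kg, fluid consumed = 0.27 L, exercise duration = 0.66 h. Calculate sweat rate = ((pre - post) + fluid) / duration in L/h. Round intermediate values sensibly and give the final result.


Weight loss = 93.2 - 91.14 = 2.06 kg (approx L)
Total sweat = 2.06 + 0.27 = 2.33 L
Sweat rate = 2.33 / 0.66 = 3.53 L/h

3.53 L/h


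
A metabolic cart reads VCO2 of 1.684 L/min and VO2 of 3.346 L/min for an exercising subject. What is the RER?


RER = VCO2 / VO2 = 1.684 / 3.346 = 0.5033

0.5033


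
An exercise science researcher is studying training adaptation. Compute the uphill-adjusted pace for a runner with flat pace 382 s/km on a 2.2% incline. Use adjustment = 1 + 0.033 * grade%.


Adjustment factor = 1 + 0.033 * 2.2 = 1.0726
Grade-adjusted pace = 382 * 1.0726 = 409.73 s/km

409.73 s/km


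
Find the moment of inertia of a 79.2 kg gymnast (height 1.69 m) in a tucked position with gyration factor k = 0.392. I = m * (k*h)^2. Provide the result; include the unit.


Radius of gyration = 0.392 * 1.69 = 0.66248 m
I = 79.2 * 0.66248^2
= 79.2 * 0.43888
= 34.759 kg*m^2

34.759 kg*m^2


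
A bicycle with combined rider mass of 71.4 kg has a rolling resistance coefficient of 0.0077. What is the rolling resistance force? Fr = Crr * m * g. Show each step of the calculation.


Fr = 0.0077 * 71.4 * 9.81
= 0.54978 * 9.81
= 5.393 N

5.393 N
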